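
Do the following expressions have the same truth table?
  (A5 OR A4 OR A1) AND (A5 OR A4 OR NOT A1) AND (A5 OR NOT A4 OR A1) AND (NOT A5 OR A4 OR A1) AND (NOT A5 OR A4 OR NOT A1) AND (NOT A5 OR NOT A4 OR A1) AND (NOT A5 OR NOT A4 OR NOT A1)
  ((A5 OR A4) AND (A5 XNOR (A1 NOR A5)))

Yes, they are equivalent — the two output columns agree on all 8 assignments:
A5 | A4 | A1 | Expression 1 | Expression 2
------------------------------------------
0 | 0 | 0 | 0 | 0
0 | 0 | 1 | 0 | 0
0 | 1 | 0 | 0 | 0
0 | 1 | 1 | 1 | 1
1 | 0 | 0 | 0 | 0
1 | 0 | 1 | 0 | 0
1 | 1 | 0 | 0 | 0
1 | 1 | 1 | 0 | 0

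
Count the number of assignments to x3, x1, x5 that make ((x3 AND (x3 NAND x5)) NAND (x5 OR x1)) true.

Satisfying assignments: (0,0,0), (0,0,1), (0,1,0), (0,1,1), (1,0,0), (1,0,1), (1,1,1)
Count: 7 out of 8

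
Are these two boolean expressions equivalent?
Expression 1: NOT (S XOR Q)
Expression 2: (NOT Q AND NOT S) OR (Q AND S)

Yes, they are equivalent — the two output columns agree on all 4 assignments:
Q | S | Expression 1 | Expression 2
-----------------------------------
0 | 0 | 1 | 1
0 | 1 | 0 | 0
1 | 0 | 0 | 0
1 | 1 | 1 | 1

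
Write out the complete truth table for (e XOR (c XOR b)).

b | c | e | Output
------------------
0 | 0 | 0 | 0
0 | 0 | 1 | 1
0 | 1 | 0 | 1
0 | 1 | 1 | 0
1 | 0 | 0 | 1
1 | 0 | 1 | 0
1 | 1 | 0 | 0
1 | 1 | 1 | 1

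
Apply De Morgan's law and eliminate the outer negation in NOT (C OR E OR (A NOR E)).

NOT C AND NOT E AND NOT (A NOR E)
De Morgan's: NOT(OR of terms) = AND of negations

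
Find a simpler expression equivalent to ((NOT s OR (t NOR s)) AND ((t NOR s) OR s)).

By distribution ((E OR v) AND (E OR NOT v) = E):
= (t NOR s)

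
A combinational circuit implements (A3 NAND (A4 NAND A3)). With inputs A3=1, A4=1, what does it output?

Substituting: (1 NAND (1 NAND 1))
= 1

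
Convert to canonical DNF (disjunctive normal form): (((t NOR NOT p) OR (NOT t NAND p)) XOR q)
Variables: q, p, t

(NOT q AND NOT p AND NOT t) OR (NOT q AND NOT p AND t) OR (NOT q AND p AND NOT t) OR (NOT q AND p AND t)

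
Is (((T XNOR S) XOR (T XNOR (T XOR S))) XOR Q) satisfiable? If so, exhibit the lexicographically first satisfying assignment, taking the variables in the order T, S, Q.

T=0, S=0, Q=1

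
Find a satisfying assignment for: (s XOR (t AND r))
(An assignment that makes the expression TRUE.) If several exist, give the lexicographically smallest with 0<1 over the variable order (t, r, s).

t=0, r=0, s=1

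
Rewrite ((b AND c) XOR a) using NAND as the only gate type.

((((b NAND c) NAND (b NAND c)) NAND (((b NAND c) NAND (b NAND c)) NAND a)) NAND (a NAND (((b NAND c) NAND (b NAND c)) NAND a)))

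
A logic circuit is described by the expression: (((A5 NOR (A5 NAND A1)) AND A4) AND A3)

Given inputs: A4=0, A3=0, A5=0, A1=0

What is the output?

Substituting: (((0 NOR (0 NAND 0)) AND 0) AND 0)
= 0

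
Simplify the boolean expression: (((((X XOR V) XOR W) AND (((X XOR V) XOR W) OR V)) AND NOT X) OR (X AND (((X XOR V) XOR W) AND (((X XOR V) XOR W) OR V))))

By distribution ((E AND v) OR (E AND NOT v) = E) then absorption (E AND (E OR v) = E):
= ((X XOR V) XOR W)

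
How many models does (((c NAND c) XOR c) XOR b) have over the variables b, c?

Satisfying assignments: (0,0), (0,1)
Count: 2 out of 4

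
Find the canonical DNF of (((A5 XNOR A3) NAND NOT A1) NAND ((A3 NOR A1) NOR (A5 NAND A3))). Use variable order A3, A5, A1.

(NOT A3 AND NOT A5 AND NOT A1) OR (NOT A3 AND NOT A5 AND A1) OR (NOT A3 AND A5 AND NOT A1) OR (NOT A3 AND A5 AND A1) OR (A3 AND NOT A5 AND NOT A1) OR (A3 AND NOT A5 AND A1) OR (A3 AND A5 AND NOT A1)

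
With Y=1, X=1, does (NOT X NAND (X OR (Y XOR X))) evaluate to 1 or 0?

Substituting: (NOT 1 NAND (1 OR (1 XOR 1)))
= 1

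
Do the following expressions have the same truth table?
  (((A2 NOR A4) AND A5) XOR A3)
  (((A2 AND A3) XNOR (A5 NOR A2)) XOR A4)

No. Counterexample: with A5=0, A3=0, A2=0, A4=1, Expression 1 = 0 but Expression 2 = 1.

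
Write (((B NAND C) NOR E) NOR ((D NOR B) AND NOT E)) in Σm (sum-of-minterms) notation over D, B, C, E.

Σm(1, 3, 4, 5, 7, 8, 9, 10, 11, 12, 13, 15) = (NOT D AND NOT B AND NOT C AND E) OR (NOT D AND NOT B AND C AND E) OR (NOT D AND B AND NOT C AND NOT E) OR (NOT D AND B AND NOT C AND E) OR (NOT D AND B AND C AND E) OR (D AND NOT B AND NOT C AND NOT E) OR (D AND NOT B AND NOT C AND E) OR (D AND NOT B AND C AND NOT E) OR (D AND NOT B AND C AND E) OR (D AND B AND NOT C AND NOT E) OR (D AND B AND NOT C AND E) OR (D AND B AND C AND E)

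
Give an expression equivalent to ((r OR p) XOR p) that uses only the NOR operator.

((((((r NOR p) NOR (r NOR p)) NOR p) NOR (((r NOR p) NOR (r NOR p)) NOR p)) NOR ((((r NOR p) NOR (r NOR p)) NOR p) NOR (((r NOR p) NOR (r NOR p)) NOR p))) NOR ((((((r NOR p) NOR (r NOR p)) NOR ((r NOR p) NOR (r NOR p))) NOR (p NOR p)) NOR ((((r NOR p) NOR (r NOR p)) NOR ((r NOR p) NOR (r NOR p))) NOR (p NOR p))) NOR (((((r NOR p) NOR (r NOR p)) NOR ((r NOR p) NOR (r NOR p))) NOR (p NOR p)) NOR ((((r NOR p) NOR (r NOR p)) NOR ((r NOR p) NOR (r NOR p))) NOR (p NOR p)))))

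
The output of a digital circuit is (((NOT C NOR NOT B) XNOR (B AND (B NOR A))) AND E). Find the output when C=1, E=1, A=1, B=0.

Substituting: (((NOT 1 NOR NOT 0) XNOR (0 AND (0 NOR 1))) AND 1)
= 1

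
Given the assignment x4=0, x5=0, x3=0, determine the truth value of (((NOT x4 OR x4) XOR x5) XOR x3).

Substituting: (((NOT 0 OR 0) XOR 0) XOR 0)
= 1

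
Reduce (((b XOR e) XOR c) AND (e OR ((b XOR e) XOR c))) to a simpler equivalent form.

By absorption (E AND (E OR v) = E):
= ((b XOR e) XOR c)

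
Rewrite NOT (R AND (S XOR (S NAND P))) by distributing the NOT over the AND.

NOT R OR NOT (S XOR (S NAND P))
De Morgan's: NOT(AND of terms) = OR of negations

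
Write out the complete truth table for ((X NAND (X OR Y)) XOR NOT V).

X | V | Y | Output
------------------
0 | 0 | 0 | 0
0 | 0 | 1 | 0
0 | 1 | 0 | 1
0 | 1 | 1 | 1
1 | 0 | 0 | 1
1 | 0 | 1 | 1
1 | 1 | 0 | 0
1 | 1 | 1 | 0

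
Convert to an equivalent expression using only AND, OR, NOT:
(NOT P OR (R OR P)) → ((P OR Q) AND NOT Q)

NOT (NOT P OR (R OR P)) OR ((P OR Q) AND NOT Q)
(Implication elimination: A → B = NOT A OR B)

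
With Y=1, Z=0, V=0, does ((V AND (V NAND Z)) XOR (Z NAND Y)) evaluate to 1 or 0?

Substituting: ((0 AND (0 NAND 0)) XOR (0 NAND 1))
= 1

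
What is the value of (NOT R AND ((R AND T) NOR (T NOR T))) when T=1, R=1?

Substituting: (NOT 1 AND ((1 AND 1) NOR (1 NOR 1)))
= 0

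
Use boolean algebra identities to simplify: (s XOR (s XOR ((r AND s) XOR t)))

By XOR self-cancellation ((E XOR v) XOR v = E):
= ((r AND s) XOR t)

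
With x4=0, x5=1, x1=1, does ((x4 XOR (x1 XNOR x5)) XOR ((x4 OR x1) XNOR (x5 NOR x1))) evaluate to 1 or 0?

Substituting: ((0 XOR (1 XNOR 1)) XOR ((0 OR 1) XNOR (1 NOR 1)))
= 1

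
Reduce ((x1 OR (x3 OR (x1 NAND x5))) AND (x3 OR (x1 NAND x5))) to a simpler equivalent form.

By absorption (E AND (E OR v) = E):
= (x3 OR (x1 NAND x5))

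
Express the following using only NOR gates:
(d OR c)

((d NOR c) NOR (d NOR c))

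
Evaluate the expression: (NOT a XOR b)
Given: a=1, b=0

Substituting: (NOT 1 XOR 0)
= 0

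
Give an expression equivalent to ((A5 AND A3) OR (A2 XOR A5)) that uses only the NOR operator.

((((A5 NOR A5) NOR (A3 NOR A3)) NOR ((((A2 NOR A5) NOR (A2 NOR A5)) NOR ((A2 NOR A5) NOR (A2 NOR A5))) NOR ((((A2 NOR A2) NOR (A5 NOR A5)) NOR ((A2 NOR A2) NOR (A5 NOR A5))) NOR (((A2 NOR A2) NOR (A5 NOR A5)) NOR ((A2 NOR A2) NOR (A5 NOR A5)))))) NOR (((A5 NOR A5) NOR (A3 NOR A3)) NOR ((((A2 NOR A5) NOR (A2 NOR A5)) NOR ((A2 NOR A5) NOR (A2 NOR A5))) NOR ((((A2 NOR A2) NOR (A5 NOR A5)) NOR ((A2 NOR A2) NOR (A5 NOR A5))) NOR (((A2 NOR A2) NOR (A5 NOR A5)) NOR ((A2 NOR A2) NOR (A5 NOR A5)))))))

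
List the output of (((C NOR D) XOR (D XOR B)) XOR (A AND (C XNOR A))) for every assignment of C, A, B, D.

C | A | B | D | Output
----------------------
0 | 0 | 0 | 0 | 1
0 | 0 | 0 | 1 | 1
0 | 0 | 1 | 0 | 0
0 | 0 | 1 | 1 | 0
0 | 1 | 0 | 0 | 1
0 | 1 | 0 | 1 | 1
0 | 1 | 1 | 0 | 0
0 | 1 | 1 | 1 | 0
1 | 0 | 0 | 0 | 0
1 | 0 | 0 | 1 | 1
1 | 0 | 1 | 0 | 1
1 | 0 | 1 | 1 | 0
1 | 1 | 0 | 0 | 1
1 | 1 | 0 | 1 | 0
1 | 1 | 1 | 0 | 0
1 | 1 | 1 | 1 | 1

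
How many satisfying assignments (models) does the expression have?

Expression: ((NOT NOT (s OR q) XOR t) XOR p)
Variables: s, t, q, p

Satisfying assignments: (0,0,0,1), (0,0,1,0), (0,1,0,0), (0,1,1,1), (1,0,0,0), (1,0,1,0), (1,1,0,1), (1,1,1,1)
Count: 8 out of 16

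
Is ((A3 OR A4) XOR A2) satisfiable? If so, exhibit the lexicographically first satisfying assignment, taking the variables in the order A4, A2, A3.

A4=0, A2=0, A3=1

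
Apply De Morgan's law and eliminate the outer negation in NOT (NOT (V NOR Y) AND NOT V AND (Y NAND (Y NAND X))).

(V NOR Y) OR V OR NOT (Y NAND (Y NAND X))
De Morgan's: NOT(AND of terms) = OR of negations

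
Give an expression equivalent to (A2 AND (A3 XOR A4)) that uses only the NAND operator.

((A2 NAND ((A3 NAND (A3 NAND A4)) NAND (A4 NAND (A3 NAND A4)))) NAND (A2 NAND ((A3 NAND (A3 NAND A4)) NAND (A4 NAND (A3 NAND A4)))))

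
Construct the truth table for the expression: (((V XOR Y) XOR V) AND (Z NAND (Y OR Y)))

Z | Y | V | Output
------------------
0 | 0 | 0 | 0
0 | 0 | 1 | 0
0 | 1 | 0 | 1
0 | 1 | 1 | 1
1 | 0 | 0 | 0
1 | 0 | 1 | 0
1 | 1 | 0 | 0
1 | 1 | 1 | 0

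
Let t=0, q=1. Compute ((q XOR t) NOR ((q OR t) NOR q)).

Substituting: ((1 XOR 0) NOR ((1 OR 0) NOR 1))
= 0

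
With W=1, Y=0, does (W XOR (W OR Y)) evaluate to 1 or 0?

Substituting: (1 XOR (1 OR 0))
= 0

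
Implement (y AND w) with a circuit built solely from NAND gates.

((y NAND w) NAND (y NAND w))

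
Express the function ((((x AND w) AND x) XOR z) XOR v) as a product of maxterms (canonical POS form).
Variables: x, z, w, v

ΠM(0, 2, 5, 7, 8, 11, 13, 14) = (x OR z OR w OR v) AND (x OR z OR NOT w OR v) AND (x OR NOT z OR w OR NOT v) AND (x OR NOT z OR NOT w OR NOT v) AND (NOT x OR z OR w OR v) AND (NOT x OR z OR NOT w OR NOT v) AND (NOT x OR NOT z OR w OR NOT v) AND (NOT x OR NOT z OR NOT w OR v)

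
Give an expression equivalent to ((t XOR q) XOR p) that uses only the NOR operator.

((((((((t NOR q) NOR (t NOR q)) NOR ((t NOR q) NOR (t NOR q))) NOR ((((t NOR t) NOR (q NOR q)) NOR ((t NOR t) NOR (q NOR q))) NOR (((t NOR t) NOR (q NOR q)) NOR ((t NOR t) NOR (q NOR q))))) NOR p) NOR (((((t NOR q) NOR (t NOR q)) NOR ((t NOR q) NOR (t NOR q))) NOR ((((t NOR t) NOR (q NOR q)) NOR ((t NOR t) NOR (q NOR q))) NOR (((t NOR t) NOR (q NOR q)) NOR ((t NOR t) NOR (q NOR q))))) NOR p)) NOR ((((((t NOR q) NOR (t NOR q)) NOR ((t NOR q) NOR (t NOR q))) NOR ((((t NOR t) NOR (q NOR q)) NOR ((t NOR t) NOR (q NOR q))) NOR (((t NOR t) NOR (q NOR q)) NOR ((t NOR t) NOR (q NOR q))))) NOR p) NOR (((((t NOR q) NOR (t NOR q)) NOR ((t NOR q) NOR (t NOR q))) NOR ((((t NOR t) NOR (q NOR q)) NOR ((t NOR t) NOR (q NOR q))) NOR (((t NOR t) NOR (q NOR q)) NOR ((t NOR t) NOR (q NOR q))))) NOR p))) NOR ((((((((t NOR q) NOR (t NOR q)) NOR ((t NOR q) NOR (t NOR q))) NOR ((((t NOR t) NOR (q NOR q)) NOR ((t NOR t) NOR (q NOR q))) NOR (((t NOR t) NOR (q NOR q)) NOR ((t NOR t) NOR (q NOR q))))) NOR ((((t NOR q) NOR (t NOR q)) NOR ((t NOR q) NOR (t NOR q))) NOR ((((t NOR t) NOR (q NOR q)) NOR ((t NOR t) NOR (q NOR q))) NOR (((t NOR t) NOR (q NOR q)) NOR ((t NOR t) NOR (q NOR q)))))) NOR (p NOR p)) NOR ((((((t NOR q) NOR (t NOR q)) NOR ((t NOR q) NOR (t NOR q))) NOR ((((t NOR t) NOR (q NOR q)) NOR ((t NOR t) NOR (q NOR q))) NOR (((t NOR t) NOR (q NOR q)) NOR ((t NOR t) NOR (q NOR q))))) NOR ((((t NOR q) NOR (t NOR q)) NOR ((t NOR q) NOR (t NOR q))) NOR ((((t NOR t) NOR (q NOR q)) NOR ((t NOR t) NOR (q NOR q))) NOR (((t NOR t) NOR (q NOR q)) NOR ((t NOR t) NOR (q NOR q)))))) NOR (p NOR p))) NOR (((((((t NOR q) NOR (t NOR q)) NOR ((t NOR q) NOR (t NOR q))) NOR ((((t NOR t) NOR (q NOR q)) NOR ((t NOR t) NOR (q NOR q))) NOR (((t NOR t) NOR (q NOR q)) NOR ((t NOR t) NOR (q NOR q))))) NOR ((((t NOR q) NOR (t NOR q)) NOR ((t NOR q) NOR (t NOR q))) NOR ((((t NOR t) NOR (q NOR q)) NOR ((t NOR t) NOR (q NOR q))) NOR (((t NOR t) NOR (q NOR q)) NOR ((t NOR t) NOR (q NOR q)))))) NOR (p NOR p)) NOR ((((((t NOR q) NOR (t NOR q)) NOR ((t NOR q) NOR (t NOR q))) NOR ((((t NOR t) NOR (q NOR q)) NOR ((t NOR t) NOR (q NOR q))) NOR (((t NOR t) NOR (q NOR q)) NOR ((t NOR t) NOR (q NOR q))))) NOR ((((t NOR q) NOR (t NOR q)) NOR ((t NOR q) NOR (t NOR q))) NOR ((((t NOR t) NOR (q NOR q)) NOR ((t NOR t) NOR (q NOR q))) NOR (((t NOR t) NOR (q NOR q)) NOR ((t NOR t) NOR (q NOR q)))))) NOR (p NOR p)))))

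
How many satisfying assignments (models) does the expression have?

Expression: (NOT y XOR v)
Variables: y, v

Satisfying assignments: (0,0), (1,1)
Count: 2 out of 4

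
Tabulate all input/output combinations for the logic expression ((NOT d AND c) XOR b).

d | c | b | Output
------------------
0 | 0 | 0 | 0
0 | 0 | 1 | 1
0 | 1 | 0 | 1
0 | 1 | 1 | 0
1 | 0 | 0 | 0
1 | 0 | 1 | 1
1 | 1 | 0 | 0
1 | 1 | 1 | 1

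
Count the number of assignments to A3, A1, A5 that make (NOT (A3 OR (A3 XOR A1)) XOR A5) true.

Satisfying assignments: (0,0,0), (0,1,1), (1,0,1), (1,1,1)
Count: 4 out of 8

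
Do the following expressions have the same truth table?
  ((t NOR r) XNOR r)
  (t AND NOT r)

Yes, they are equivalent — the two output columns agree on all 4 assignments:
t | r | Expression 1 | Expression 2
-----------------------------------
0 | 0 | 0 | 0
0 | 1 | 0 | 0
1 | 0 | 1 | 1
1 | 1 | 0 | 0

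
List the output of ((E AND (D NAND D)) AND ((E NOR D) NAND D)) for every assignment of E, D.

E | D | Output
--------------
0 | 0 | 0
0 | 1 | 0
1 | 0 | 1
1 | 1 | 0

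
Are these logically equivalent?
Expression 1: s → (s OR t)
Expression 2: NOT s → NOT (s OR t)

No, Inverse is not equivalent to original (counterexample: s=0, t=1)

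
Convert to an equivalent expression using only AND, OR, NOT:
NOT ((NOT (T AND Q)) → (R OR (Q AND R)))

(NOT (T AND Q)) AND NOT (R OR (Q AND R))
(Negated implication: NOT(A → B) = A AND NOT B)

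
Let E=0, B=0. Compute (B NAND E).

Substituting: (0 NAND 0)
= 1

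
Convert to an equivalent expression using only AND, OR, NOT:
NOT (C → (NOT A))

C AND A
(Negated implication: NOT(A → B) = A AND NOT B)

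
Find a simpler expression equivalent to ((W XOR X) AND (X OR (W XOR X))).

By absorption (E AND (E OR v) = E):
= (W XOR X)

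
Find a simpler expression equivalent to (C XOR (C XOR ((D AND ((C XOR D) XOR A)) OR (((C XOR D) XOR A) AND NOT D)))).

By XOR self-cancellation ((E XOR v) XOR v = E) then distribution ((E AND v) OR (E AND NOT v) = E):
= ((C XOR D) XOR A)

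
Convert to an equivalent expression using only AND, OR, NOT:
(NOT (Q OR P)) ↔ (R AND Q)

((NOT (Q OR P)) AND (R AND Q)) OR ((Q OR P) AND NOT (R AND Q))
(Biconditional = both true or both false)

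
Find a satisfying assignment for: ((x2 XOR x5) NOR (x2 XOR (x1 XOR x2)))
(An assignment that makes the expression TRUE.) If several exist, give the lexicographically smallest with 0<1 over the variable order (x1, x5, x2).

x1=0, x5=0, x2=0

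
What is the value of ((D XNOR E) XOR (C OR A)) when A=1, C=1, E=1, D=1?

Substituting: ((1 XNOR 1) XOR (1 OR 1))
= 0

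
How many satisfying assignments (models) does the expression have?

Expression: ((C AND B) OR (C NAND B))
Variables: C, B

Satisfying assignments: (0,0), (0,1), (1,0), (1,1)
Count: 4 out of 4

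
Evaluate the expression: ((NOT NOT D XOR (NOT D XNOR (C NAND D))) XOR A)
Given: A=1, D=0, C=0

Substituting: ((NOT NOT 0 XOR (NOT 0 XNOR (0 NAND 0))) XOR 1)
= 0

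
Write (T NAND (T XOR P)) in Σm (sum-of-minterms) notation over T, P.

Σm(0, 1, 3) = (NOT T AND NOT P) OR (NOT T AND P) OR (T AND P)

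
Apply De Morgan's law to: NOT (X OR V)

NOT X AND NOT V
De Morgan's: NOT(OR of terms) = AND of negations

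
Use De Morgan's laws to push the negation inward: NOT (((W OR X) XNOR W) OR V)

NOT ((W OR X) XNOR W) AND NOT V
De Morgan's: NOT(OR of terms) = AND of negations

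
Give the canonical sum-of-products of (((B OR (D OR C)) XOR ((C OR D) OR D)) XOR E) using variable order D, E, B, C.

Σm(2, 4, 5, 7, 12, 13, 14, 15) = (NOT D AND NOT E AND B AND NOT C) OR (NOT D AND E AND NOT B AND NOT C) OR (NOT D AND E AND NOT B AND C) OR (NOT D AND E AND B AND C) OR (D AND E AND NOT B AND NOT C) OR (D AND E AND NOT B AND C) OR (D AND E AND B AND NOT C) OR (D AND E AND B AND C)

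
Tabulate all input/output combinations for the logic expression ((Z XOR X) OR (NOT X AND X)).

Z | X | Output
--------------
0 | 0 | 0
0 | 1 | 1
1 | 0 | 1
1 | 1 | 0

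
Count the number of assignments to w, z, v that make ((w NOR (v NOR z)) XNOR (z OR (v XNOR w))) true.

Satisfying assignments: (0,1,0), (0,1,1), (1,0,0)
Count: 3 out of 8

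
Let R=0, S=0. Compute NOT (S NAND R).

Substituting: NOT (0 NAND 0)
= 0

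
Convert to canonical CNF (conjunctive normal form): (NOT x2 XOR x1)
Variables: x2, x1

(x2 OR NOT x1) AND (NOT x2 OR x1)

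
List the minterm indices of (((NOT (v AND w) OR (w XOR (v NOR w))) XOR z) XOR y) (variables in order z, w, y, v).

Σm(0, 1, 4, 5, 10, 11, 14, 15) = (NOT z AND NOT w AND NOT y AND NOT v) OR (NOT z AND NOT w AND NOT y AND v) OR (NOT z AND w AND NOT y AND NOT v) OR (NOT z AND w AND NOT y AND v) OR (z AND NOT w AND y AND NOT v) OR (z AND NOT w AND y AND v) OR (z AND w AND y AND NOT v) OR (z AND w AND y AND v)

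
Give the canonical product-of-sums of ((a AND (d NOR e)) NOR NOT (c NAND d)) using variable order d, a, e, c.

ΠM(4, 5, 9, 11, 13, 15) = (d OR NOT a OR e OR c) AND (d OR NOT a OR e OR NOT c) AND (NOT d OR a OR e OR NOT c) AND (NOT d OR a OR NOT e OR NOT c) AND (NOT d OR NOT a OR e OR NOT c) AND (NOT d OR NOT a OR NOT e OR NOT c)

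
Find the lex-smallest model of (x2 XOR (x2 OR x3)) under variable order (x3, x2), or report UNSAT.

x3=1, x2=0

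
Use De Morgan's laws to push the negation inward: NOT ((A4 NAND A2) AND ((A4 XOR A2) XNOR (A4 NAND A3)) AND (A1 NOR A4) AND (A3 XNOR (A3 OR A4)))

NOT (A4 NAND A2) OR NOT ((A4 XOR A2) XNOR (A4 NAND A3)) OR NOT (A1 NOR A4) OR NOT (A3 XNOR (A3 OR A4))
De Morgan's: NOT(AND of terms) = OR of negations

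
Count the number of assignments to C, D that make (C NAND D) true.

Satisfying assignments: (0,0), (0,1), (1,0)
Count: 3 out of 4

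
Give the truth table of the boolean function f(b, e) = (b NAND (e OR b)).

b | e | Output
--------------
0 | 0 | 1
0 | 1 | 1
1 | 0 | 0
1 | 1 | 0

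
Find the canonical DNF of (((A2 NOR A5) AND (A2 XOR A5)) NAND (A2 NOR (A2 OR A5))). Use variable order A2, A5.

(NOT A2 AND NOT A5) OR (NOT A2 AND A5) OR (A2 AND NOT A5) OR (A2 AND A5)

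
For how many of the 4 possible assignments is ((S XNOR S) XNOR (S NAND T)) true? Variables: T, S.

Satisfying assignments: (0,0), (0,1), (1,0)
Count: 3 out of 4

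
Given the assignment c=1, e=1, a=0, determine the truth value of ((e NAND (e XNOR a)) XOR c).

Substituting: ((1 NAND (1 XNOR 0)) XOR 1)
= 0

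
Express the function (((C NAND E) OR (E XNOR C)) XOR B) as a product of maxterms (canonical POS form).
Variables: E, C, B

ΠM(1, 3, 5, 7) = (E OR C OR NOT B) AND (E OR NOT C OR NOT B) AND (NOT E OR C OR NOT B) AND (NOT E OR NOT C OR NOT B)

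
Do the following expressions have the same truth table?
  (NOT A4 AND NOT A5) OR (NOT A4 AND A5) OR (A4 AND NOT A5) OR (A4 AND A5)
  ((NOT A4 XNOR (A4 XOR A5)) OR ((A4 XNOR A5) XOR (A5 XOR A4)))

Yes, they are equivalent — the two output columns agree on all 4 assignments:
A4 | A5 | Expression 1 | Expression 2
-------------------------------------
0 | 0 | 1 | 1
0 | 1 | 1 | 1
1 | 0 | 1 | 1
1 | 1 | 1 | 1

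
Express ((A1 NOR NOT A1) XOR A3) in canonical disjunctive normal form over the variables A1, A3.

(NOT A1 AND A3) OR (A1 AND A3)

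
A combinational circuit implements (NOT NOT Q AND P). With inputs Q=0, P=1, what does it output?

Substituting: (NOT NOT 0 AND 1)
= 0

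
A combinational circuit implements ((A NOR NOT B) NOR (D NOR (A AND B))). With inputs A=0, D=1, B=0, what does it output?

Substituting: ((0 NOR NOT 0) NOR (1 NOR (0 AND 0)))
= 1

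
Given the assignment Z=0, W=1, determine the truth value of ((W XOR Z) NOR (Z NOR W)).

Substituting: ((1 XOR 0) NOR (0 NOR 1))
= 0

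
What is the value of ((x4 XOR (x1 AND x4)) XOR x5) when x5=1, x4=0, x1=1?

Substituting: ((0 XOR (1 AND 0)) XOR 1)
= 1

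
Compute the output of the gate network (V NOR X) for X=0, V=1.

Substituting: (1 NOR 0)
= 0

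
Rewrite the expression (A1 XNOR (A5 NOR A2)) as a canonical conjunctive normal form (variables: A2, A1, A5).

(A2 OR A1 OR A5) AND (A2 OR NOT A1 OR NOT A5) AND (NOT A2 OR NOT A1 OR A5) AND (NOT A2 OR NOT A1 OR NOT A5)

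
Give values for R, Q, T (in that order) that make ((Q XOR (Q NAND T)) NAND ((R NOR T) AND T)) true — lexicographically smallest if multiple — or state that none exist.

R=0, Q=0, T=0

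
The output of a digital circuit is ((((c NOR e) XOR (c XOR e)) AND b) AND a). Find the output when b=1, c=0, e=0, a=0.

Substituting: ((((0 NOR 0) XOR (0 XOR 0)) AND 1) AND 0)
= 0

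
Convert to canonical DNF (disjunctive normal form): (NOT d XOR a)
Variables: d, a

(NOT d AND NOT a) OR (d AND a)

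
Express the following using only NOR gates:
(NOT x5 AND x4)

(((x5 NOR x5) NOR (x5 NOR x5)) NOR (x4 NOR x4))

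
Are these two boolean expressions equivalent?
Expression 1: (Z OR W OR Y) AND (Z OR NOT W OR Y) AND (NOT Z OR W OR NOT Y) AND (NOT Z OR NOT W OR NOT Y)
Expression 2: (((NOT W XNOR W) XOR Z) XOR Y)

Yes, they are equivalent — the two output columns agree on all 8 assignments:
Z | W | Y | Expression 1 | Expression 2
---------------------------------------
0 | 0 | 0 | 0 | 0
0 | 0 | 1 | 1 | 1
0 | 1 | 0 | 0 | 0
0 | 1 | 1 | 1 | 1
1 | 0 | 0 | 1 | 1
1 | 0 | 1 | 0 | 0
1 | 1 | 0 | 1 | 1
1 | 1 | 1 | 0 | 0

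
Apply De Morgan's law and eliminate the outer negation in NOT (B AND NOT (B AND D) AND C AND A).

NOT B OR (B AND D) OR NOT C OR NOT A
De Morgan's: NOT(AND of terms) = OR of negations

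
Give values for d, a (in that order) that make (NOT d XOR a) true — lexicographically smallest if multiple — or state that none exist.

d=0, a=0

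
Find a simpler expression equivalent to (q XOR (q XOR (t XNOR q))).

By XOR self-cancellation ((E XOR v) XOR v = E):
= (t XNOR q)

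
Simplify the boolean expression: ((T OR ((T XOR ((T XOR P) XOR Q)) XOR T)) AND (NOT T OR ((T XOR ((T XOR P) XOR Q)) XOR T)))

By distribution ((E OR v) AND (E OR NOT v) = E) then XOR self-cancellation ((E XOR v) XOR v = E):
= ((T XOR P) XOR Q)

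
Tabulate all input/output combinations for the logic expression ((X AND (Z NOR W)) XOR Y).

Y | Z | X | W | Output
----------------------
0 | 0 | 0 | 0 | 0
0 | 0 | 0 | 1 | 0
0 | 0 | 1 | 0 | 1
0 | 0 | 1 | 1 | 0
0 | 1 | 0 | 0 | 0
0 | 1 | 0 | 1 | 0
0 | 1 | 1 | 0 | 0
0 | 1 | 1 | 1 | 0
1 | 0 | 0 | 0 | 1
1 | 0 | 0 | 1 | 1
1 | 0 | 1 | 0 | 0
1 | 0 | 1 | 1 | 1
1 | 1 | 0 | 0 | 1
1 | 1 | 0 | 1 | 1
1 | 1 | 1 | 0 | 1
1 | 1 | 1 | 1 | 1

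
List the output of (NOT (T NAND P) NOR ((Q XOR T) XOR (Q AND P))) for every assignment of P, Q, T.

P | Q | T | Output
------------------
0 | 0 | 0 | 1
0 | 0 | 1 | 0
0 | 1 | 0 | 0
0 | 1 | 1 | 1
1 | 0 | 0 | 1
1 | 0 | 1 | 0
1 | 1 | 0 | 1
1 | 1 | 1 | 0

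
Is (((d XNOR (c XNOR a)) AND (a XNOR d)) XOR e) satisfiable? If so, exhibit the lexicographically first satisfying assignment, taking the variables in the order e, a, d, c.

e=0, a=0, d=0, c=1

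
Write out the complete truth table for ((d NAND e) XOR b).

e | b | d | Output
------------------
0 | 0 | 0 | 1
0 | 0 | 1 | 1
0 | 1 | 0 | 0
0 | 1 | 1 | 0
1 | 0 | 0 | 1
1 | 0 | 1 | 0
1 | 1 | 0 | 0
1 | 1 | 1 | 1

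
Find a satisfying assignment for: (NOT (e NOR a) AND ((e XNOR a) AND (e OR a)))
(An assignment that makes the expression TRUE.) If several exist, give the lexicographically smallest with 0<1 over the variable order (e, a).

e=1, a=1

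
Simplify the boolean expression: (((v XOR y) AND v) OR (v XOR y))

By absorption (E OR (E AND v) = E):
= (v XOR y)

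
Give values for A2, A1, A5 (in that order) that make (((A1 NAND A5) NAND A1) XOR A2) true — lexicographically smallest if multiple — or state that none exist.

A2=0, A1=0, A5=0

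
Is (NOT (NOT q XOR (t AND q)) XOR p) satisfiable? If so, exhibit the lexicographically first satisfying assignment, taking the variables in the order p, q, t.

p=0, q=1, t=0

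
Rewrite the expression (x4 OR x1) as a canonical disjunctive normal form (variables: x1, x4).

(NOT x1 AND x4) OR (x1 AND NOT x4) OR (x1 AND x4)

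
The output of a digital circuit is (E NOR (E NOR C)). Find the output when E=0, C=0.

Substituting: (0 NOR (0 NOR 0))
= 0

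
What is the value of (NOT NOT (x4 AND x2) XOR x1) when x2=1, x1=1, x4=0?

Substituting: (NOT NOT (0 AND 1) XOR 1)
= 1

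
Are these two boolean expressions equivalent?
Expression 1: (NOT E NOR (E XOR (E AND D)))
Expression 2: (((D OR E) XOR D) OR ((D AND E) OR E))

No. Counterexample: with E=1, D=0, Expression 1 = 0 but Expression 2 = 1.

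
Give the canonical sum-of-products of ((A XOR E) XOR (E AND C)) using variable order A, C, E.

Σm(1, 4, 6, 7) = (NOT A AND NOT C AND E) OR (A AND NOT C AND NOT E) OR (A AND C AND NOT E) OR (A AND C AND E)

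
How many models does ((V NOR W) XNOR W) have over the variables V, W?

Satisfying assignments: (1,0)
Count: 1 out of 4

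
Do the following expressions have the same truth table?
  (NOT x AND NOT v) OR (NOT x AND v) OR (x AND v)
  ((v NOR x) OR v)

Yes, they are equivalent — the two output columns agree on all 4 assignments:
x | v | Expression 1 | Expression 2
-----------------------------------
0 | 0 | 1 | 1
0 | 1 | 1 | 1
1 | 0 | 0 | 0
1 | 1 | 1 | 1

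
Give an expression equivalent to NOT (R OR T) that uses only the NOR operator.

(((R NOR T) NOR (R NOR T)) NOR ((R NOR T) NOR (R NOR T)))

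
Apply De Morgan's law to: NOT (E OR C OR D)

NOT E AND NOT C AND NOT D
De Morgan's: NOT(OR of terms) = AND of negations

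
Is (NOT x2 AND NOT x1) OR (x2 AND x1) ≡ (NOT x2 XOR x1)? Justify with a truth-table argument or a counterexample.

Yes, they are equivalent — the two output columns agree on all 4 assignments:
x2 | x1 | Expression 1 | Expression 2
-------------------------------------
0 | 0 | 1 | 1
0 | 1 | 0 | 0
1 | 0 | 0 | 0
1 | 1 | 1 | 1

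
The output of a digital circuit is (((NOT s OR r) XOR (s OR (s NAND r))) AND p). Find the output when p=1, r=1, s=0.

Substituting: (((NOT 0 OR 1) XOR (0 OR (0 NAND 1))) AND 1)
= 0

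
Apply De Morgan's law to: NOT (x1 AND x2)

NOT x1 OR NOT x2
De Morgan's: NOT(AND of terms) = OR of negations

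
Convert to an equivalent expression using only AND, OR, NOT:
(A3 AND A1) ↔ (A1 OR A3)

((A3 AND A1) AND (A1 OR A3)) OR (NOT (A3 AND A1) AND NOT (A1 OR A3))
(Biconditional = both true or both false)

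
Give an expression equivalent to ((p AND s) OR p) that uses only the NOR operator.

((((p NOR p) NOR (s NOR s)) NOR p) NOR (((p NOR p) NOR (s NOR s)) NOR p))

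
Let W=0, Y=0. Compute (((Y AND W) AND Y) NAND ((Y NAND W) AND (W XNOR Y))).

Substituting: (((0 AND 0) AND 0) NAND ((0 NAND 0) AND (0 XNOR 0)))
= 1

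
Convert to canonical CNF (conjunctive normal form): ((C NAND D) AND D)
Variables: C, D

(C OR D) AND (NOT C OR D) AND (NOT C OR NOT D)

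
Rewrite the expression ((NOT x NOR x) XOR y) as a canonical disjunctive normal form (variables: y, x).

(y AND NOT x) OR (y AND x)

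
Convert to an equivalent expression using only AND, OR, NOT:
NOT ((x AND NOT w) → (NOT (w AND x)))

(x AND NOT w) AND (w AND x)
(Negated implication: NOT(A → B) = A AND NOT B)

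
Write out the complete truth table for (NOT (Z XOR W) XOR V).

W | Z | V | Output
------------------
0 | 0 | 0 | 1
0 | 0 | 1 | 0
0 | 1 | 0 | 0
0 | 1 | 1 | 1
1 | 0 | 0 | 0
1 | 0 | 1 | 1
1 | 1 | 0 | 1
1 | 1 | 1 | 0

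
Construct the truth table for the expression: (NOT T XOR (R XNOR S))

S | T | R | Output
------------------
0 | 0 | 0 | 0
0 | 0 | 1 | 1
0 | 1 | 0 | 1
0 | 1 | 1 | 0
1 | 0 | 0 | 1
1 | 0 | 1 | 0
1 | 1 | 0 | 0
1 | 1 | 1 | 1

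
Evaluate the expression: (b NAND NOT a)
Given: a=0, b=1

Substituting: (1 NAND NOT 0)
= 0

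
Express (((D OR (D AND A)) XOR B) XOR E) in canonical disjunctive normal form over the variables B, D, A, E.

(NOT B AND NOT D AND NOT A AND E) OR (NOT B AND NOT D AND A AND E) OR (NOT B AND D AND NOT A AND NOT E) OR (NOT B AND D AND A AND NOT E) OR (B AND NOT D AND NOT A AND NOT E) OR (B AND NOT D AND A AND NOT E) OR (B AND D AND NOT A AND E) OR (B AND D AND A AND E)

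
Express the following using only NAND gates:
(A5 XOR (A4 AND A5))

((A5 NAND (A5 NAND ((A4 NAND A5) NAND (A4 NAND A5)))) NAND (((A4 NAND A5) NAND (A4 NAND A5)) NAND (A5 NAND ((A4 NAND A5) NAND (A4 NAND A5)))))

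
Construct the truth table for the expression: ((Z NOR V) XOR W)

W | Z | V | Output
------------------
0 | 0 | 0 | 1
0 | 0 | 1 | 0
0 | 1 | 0 | 0
0 | 1 | 1 | 0
1 | 0 | 0 | 0
1 | 0 | 1 | 1
1 | 1 | 0 | 1
1 | 1 | 1 | 1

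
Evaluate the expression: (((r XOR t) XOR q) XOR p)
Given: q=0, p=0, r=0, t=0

Substituting: (((0 XOR 0) XOR 0) XOR 0)
= 0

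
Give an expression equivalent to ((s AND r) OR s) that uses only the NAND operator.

((((s NAND r) NAND (s NAND r)) NAND ((s NAND r) NAND (s NAND r))) NAND (s NAND s))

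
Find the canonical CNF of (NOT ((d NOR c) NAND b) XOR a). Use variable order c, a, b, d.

(c OR a OR b OR d) AND (c OR a OR b OR NOT d) AND (c OR a OR NOT b OR NOT d) AND (c OR NOT a OR NOT b OR d) AND (NOT c OR a OR b OR d) AND (NOT c OR a OR b OR NOT d) AND (NOT c OR a OR NOT b OR d) AND (NOT c OR a OR NOT b OR NOT d)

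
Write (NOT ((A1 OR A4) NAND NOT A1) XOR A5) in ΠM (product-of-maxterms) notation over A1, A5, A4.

ΠM(0, 3, 4, 5) = (A1 OR A5 OR A4) AND (A1 OR NOT A5 OR NOT A4) AND (NOT A1 OR A5 OR A4) AND (NOT A1 OR A5 OR NOT A4)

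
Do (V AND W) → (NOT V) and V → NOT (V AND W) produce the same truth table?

Yes, Contrapositive is always equivalent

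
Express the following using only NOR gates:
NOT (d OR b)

(((d NOR b) NOR (d NOR b)) NOR ((d NOR b) NOR (d NOR b)))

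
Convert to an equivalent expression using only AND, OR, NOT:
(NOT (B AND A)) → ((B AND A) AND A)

(B AND A) OR ((B AND A) AND A)
(Implication elimination: A → B = NOT A OR B)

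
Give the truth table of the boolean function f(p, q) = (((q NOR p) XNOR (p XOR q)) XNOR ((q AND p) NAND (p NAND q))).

p | q | Output
--------------
0 | 0 | 0
0 | 1 | 0
1 | 0 | 0
1 | 1 | 1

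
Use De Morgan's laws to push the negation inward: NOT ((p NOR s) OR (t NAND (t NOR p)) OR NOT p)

NOT (p NOR s) AND NOT (t NAND (t NOR p)) AND p
De Morgan's: NOT(OR of terms) = AND of negations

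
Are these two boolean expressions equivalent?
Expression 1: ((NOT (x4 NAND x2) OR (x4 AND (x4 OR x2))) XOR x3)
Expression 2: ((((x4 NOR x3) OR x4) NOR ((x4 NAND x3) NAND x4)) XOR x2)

No. Counterexample: with x2=0, x3=0, x4=1, Expression 1 = 1 but Expression 2 = 0.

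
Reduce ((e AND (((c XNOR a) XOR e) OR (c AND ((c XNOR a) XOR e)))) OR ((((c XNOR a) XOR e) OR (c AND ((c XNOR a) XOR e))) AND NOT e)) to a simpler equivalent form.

By distribution ((E AND v) OR (E AND NOT v) = E) then absorption (E OR (E AND v) = E):
= ((c XNOR a) XOR e)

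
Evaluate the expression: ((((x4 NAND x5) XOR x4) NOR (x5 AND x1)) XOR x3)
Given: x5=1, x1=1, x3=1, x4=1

Substituting: ((((1 NAND 1) XOR 1) NOR (1 AND 1)) XOR 1)
= 1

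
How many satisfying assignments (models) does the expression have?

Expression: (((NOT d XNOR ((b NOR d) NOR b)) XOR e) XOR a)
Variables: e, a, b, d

Satisfying assignments: (0,0,1,1), (0,1,0,0), (0,1,0,1), (0,1,1,0), (1,0,0,0), (1,0,0,1), (1,0,1,0), (1,1,1,1)
Count: 8 out of 16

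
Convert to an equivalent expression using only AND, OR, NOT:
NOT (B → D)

B AND NOT D
(Negated implication: NOT(A → B) = A AND NOT B)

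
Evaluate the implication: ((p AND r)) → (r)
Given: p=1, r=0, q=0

Antecedent ((p AND r)) = 0; consequent (r) = 0.
0 → 0 = 1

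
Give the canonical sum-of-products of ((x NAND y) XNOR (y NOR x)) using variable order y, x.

Σm(0, 3) = (NOT y AND NOT x) OR (y AND x)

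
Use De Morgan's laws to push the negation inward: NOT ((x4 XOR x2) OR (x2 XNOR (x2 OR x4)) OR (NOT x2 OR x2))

NOT (x4 XOR x2) AND NOT (x2 XNOR (x2 OR x4)) AND NOT (NOT x2 OR x2)
De Morgan's: NOT(OR of terms) = AND of negations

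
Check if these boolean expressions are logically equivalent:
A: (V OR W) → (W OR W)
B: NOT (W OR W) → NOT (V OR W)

Yes, Contrapositive is always equivalent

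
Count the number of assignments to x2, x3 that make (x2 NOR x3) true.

Satisfying assignments: (0,0)
Count: 1 out of 4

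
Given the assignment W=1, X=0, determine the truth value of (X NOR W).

Substituting: (0 NOR 1)
= 0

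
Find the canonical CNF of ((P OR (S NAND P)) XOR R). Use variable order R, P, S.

(NOT R OR P OR S) AND (NOT R OR P OR NOT S) AND (NOT R OR NOT P OR S) AND (NOT R OR NOT P OR NOT S)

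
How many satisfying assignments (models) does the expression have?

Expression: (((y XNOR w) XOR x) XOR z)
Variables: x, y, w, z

Satisfying assignments: (0,0,0,0), (0,0,1,1), (0,1,0,1), (0,1,1,0), (1,0,0,1), (1,0,1,0), (1,1,0,0), (1,1,1,1)
Count: 8 out of 16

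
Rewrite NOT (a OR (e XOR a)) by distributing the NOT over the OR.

NOT a AND NOT (e XOR a)
De Morgan's: NOT(OR of terms) = AND of negations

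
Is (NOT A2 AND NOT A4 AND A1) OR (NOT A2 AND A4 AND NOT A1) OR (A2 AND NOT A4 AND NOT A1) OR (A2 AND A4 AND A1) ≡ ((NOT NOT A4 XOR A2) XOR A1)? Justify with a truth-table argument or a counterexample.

Yes, they are equivalent — the two output columns agree on all 8 assignments:
A2 | A4 | A1 | Expression 1 | Expression 2
------------------------------------------
0 | 0 | 0 | 0 | 0
0 | 0 | 1 | 1 | 1
0 | 1 | 0 | 1 | 1
0 | 1 | 1 | 0 | 0
1 | 0 | 0 | 1 | 1
1 | 0 | 1 | 0 | 0
1 | 1 | 0 | 0 | 0
1 | 1 | 1 | 1 | 1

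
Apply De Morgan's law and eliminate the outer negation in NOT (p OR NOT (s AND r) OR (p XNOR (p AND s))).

NOT p AND (s AND r) AND NOT (p XNOR (p AND s))
De Morgan's: NOT(OR of terms) = AND of negations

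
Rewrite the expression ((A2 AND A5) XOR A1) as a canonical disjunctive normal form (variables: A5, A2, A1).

(NOT A5 AND NOT A2 AND A1) OR (NOT A5 AND A2 AND A1) OR (A5 AND NOT A2 AND A1) OR (A5 AND A2 AND NOT A1)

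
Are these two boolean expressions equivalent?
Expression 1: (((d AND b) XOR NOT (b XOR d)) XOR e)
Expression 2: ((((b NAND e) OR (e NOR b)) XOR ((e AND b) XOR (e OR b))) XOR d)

No. Counterexample: with e=0, d=1, b=1, Expression 1 = 0 but Expression 2 = 1.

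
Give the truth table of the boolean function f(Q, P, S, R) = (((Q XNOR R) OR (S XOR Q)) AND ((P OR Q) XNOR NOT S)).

Q | P | S | R | Output
----------------------
0 | 0 | 0 | 0 | 0
0 | 0 | 0 | 1 | 0
0 | 0 | 1 | 0 | 1
0 | 0 | 1 | 1 | 1
0 | 1 | 0 | 0 | 1
0 | 1 | 0 | 1 | 0
0 | 1 | 1 | 0 | 0
0 | 1 | 1 | 1 | 0
1 | 0 | 0 | 0 | 1
1 | 0 | 0 | 1 | 1
1 | 0 | 1 | 0 | 0
1 | 0 | 1 | 1 | 0
1 | 1 | 0 | 0 | 1
1 | 1 | 0 | 1 | 1
1 | 1 | 1 | 0 | 0
1 | 1 | 1 | 1 | 0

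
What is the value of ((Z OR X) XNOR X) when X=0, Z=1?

Substituting: ((1 OR 0) XNOR 0)
= 0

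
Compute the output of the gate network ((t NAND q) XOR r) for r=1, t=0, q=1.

Substituting: ((0 NAND 1) XOR 1)
= 0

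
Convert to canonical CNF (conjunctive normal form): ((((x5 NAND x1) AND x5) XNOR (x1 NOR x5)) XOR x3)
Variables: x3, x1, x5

(x3 OR x1 OR x5) AND (x3 OR x1 OR NOT x5) AND (NOT x3 OR NOT x1 OR x5) AND (NOT x3 OR NOT x1 OR NOT x5)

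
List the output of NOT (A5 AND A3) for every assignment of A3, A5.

A3 | A5 | Output
----------------
0 | 0 | 1
0 | 1 | 1
1 | 0 | 1
1 | 1 | 0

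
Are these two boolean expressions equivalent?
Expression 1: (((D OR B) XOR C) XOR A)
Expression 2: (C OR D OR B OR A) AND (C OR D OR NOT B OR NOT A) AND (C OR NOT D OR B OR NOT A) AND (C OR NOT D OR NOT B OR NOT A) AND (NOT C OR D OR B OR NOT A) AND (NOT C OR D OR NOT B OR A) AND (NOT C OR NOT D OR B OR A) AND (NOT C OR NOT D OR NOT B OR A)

Yes, they are equivalent — the two output columns agree on all 16 assignments:
C | D | B | A | Expression 1 | Expression 2
-------------------------------------------
0 | 0 | 0 | 0 | 0 | 0
0 | 0 | 0 | 1 | 1 | 1
0 | 0 | 1 | 0 | 1 | 1
0 | 0 | 1 | 1 | 0 | 0
0 | 1 | 0 | 0 | 1 | 1
0 | 1 | 0 | 1 | 0 | 0
0 | 1 | 1 | 0 | 1 | 1
0 | 1 | 1 | 1 | 0 | 0
1 | 0 | 0 | 0 | 1 | 1
1 | 0 | 0 | 1 | 0 | 0
1 | 0 | 1 | 0 | 0 | 0
1 | 0 | 1 | 1 | 1 | 1
1 | 1 | 0 | 0 | 0 | 0
1 | 1 | 0 | 1 | 1 | 1
1 | 1 | 1 | 0 | 0 | 0
1 | 1 | 1 | 1 | 1 | 1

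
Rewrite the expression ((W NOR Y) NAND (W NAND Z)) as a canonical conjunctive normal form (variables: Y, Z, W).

(Y OR Z OR W) AND (Y OR NOT Z OR W)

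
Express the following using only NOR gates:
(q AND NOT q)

((q NOR q) NOR ((q NOR q) NOR (q NOR q)))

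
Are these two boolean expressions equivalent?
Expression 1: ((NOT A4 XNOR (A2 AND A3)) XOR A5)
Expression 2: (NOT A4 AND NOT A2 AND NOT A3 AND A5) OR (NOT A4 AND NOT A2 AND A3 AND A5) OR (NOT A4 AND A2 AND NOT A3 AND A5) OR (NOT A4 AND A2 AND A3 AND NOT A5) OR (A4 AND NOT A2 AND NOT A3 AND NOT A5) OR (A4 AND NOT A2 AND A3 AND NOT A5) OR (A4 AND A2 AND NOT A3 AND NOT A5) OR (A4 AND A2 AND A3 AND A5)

Yes, they are equivalent — the two output columns agree on all 16 assignments:
A4 | A2 | A3 | A5 | Expression 1 | Expression 2
-----------------------------------------------
0 | 0 | 0 | 0 | 0 | 0
0 | 0 | 0 | 1 | 1 | 1
0 | 0 | 1 | 0 | 0 | 0
0 | 0 | 1 | 1 | 1 | 1
0 | 1 | 0 | 0 | 0 | 0
0 | 1 | 0 | 1 | 1 | 1
0 | 1 | 1 | 0 | 1 | 1
0 | 1 | 1 | 1 | 0 | 0
1 | 0 | 0 | 0 | 1 | 1
1 | 0 | 0 | 1 | 0 | 0
1 | 0 | 1 | 0 | 1 | 1
1 | 0 | 1 | 1 | 0 | 0
1 | 1 | 0 | 0 | 1 | 1
1 | 1 | 0 | 1 | 0 | 0
1 | 1 | 1 | 0 | 0 | 0
1 | 1 | 1 | 1 | 1 | 1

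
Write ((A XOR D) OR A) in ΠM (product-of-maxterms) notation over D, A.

ΠM(0) = (D OR A)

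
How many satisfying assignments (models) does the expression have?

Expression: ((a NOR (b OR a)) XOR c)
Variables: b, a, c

Satisfying assignments: (0,0,0), (0,1,1), (1,0,1), (1,1,1)
Count: 4 out of 8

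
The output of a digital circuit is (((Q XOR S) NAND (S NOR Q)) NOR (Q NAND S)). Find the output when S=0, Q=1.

Substituting: (((1 XOR 0) NAND (0 NOR 1)) NOR (1 NAND 0))
= 0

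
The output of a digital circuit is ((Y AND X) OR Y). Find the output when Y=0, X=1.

Substituting: ((0 AND 1) OR 0)
= 0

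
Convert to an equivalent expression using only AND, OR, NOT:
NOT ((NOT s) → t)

(NOT s) AND NOT t
(Negated implication: NOT(A → B) = A AND NOT B)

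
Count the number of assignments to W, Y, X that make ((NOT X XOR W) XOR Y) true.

Satisfying assignments: (0,0,0), (0,1,1), (1,0,1), (1,1,0)
Count: 4 out of 8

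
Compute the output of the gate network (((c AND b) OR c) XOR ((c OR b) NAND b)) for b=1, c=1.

Substituting: (((1 AND 1) OR 1) XOR ((1 OR 1) NAND 1))
= 1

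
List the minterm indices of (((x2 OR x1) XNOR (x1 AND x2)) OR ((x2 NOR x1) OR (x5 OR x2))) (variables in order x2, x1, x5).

Σm(0, 1, 3, 4, 5, 6, 7) = (NOT x2 AND NOT x1 AND NOT x5) OR (NOT x2 AND NOT x1 AND x5) OR (NOT x2 AND x1 AND x5) OR (x2 AND NOT x1 AND NOT x5) OR (x2 AND NOT x1 AND x5) OR (x2 AND x1 AND NOT x5) OR (x2 AND x1 AND x5)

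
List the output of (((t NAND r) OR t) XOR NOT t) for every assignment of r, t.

r | t | Output
--------------
0 | 0 | 0
0 | 1 | 1
1 | 0 | 0
1 | 1 | 1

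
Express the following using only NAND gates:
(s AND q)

((s NAND q) NAND (s NAND q))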